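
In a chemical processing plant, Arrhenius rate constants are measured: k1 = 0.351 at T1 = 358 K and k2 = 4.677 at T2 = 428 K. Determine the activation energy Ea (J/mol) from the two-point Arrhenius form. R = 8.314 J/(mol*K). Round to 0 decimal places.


Ea = R * ln(k2/k1) / (1/T1 - 1/T2)
ln(k2/k1) = ln(4.677/0.351) = 2.5896259
1/T1 - 1/T2 = 1/358 - 1/428 = 0.000456847491
Ea = 8.314 * 2.5896259 / 0.000456847491
Ea = 47128 J/mol


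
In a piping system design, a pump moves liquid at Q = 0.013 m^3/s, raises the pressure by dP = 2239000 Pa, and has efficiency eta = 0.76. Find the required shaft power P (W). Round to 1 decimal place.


P = Q * dP / eta
P = 0.013 * 2239000 / 0.76
P = 29107.0 / 0.76
P = 38298.7 W


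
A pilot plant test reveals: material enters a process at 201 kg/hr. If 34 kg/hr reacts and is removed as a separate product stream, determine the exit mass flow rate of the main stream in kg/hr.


Steady-state mass balance on the main outlet: F_out = F_in - F_removed
F_out = 201 - 34
F_out = 167 kg/hr


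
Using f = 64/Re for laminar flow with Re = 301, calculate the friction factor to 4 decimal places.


f = 64 / Re
f = 64 / 301
f = 0.2126


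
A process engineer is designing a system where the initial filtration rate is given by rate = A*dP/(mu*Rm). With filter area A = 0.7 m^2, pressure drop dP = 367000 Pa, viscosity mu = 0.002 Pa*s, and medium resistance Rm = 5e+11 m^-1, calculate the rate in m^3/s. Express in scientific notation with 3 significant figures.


rate = A * dP / (mu * Rm)
rate = 0.7 * 367000 / (0.002 * 5e+11)
rate = 256900.0 / 1.000e+09
rate = 2.57e-04 m^3/s


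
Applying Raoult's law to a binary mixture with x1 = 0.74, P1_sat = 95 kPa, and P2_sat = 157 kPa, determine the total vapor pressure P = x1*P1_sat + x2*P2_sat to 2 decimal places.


P = x1*P1_sat + x2*P2_sat
x2 = 1 - x1 = 1 - 0.74 = 0.26
P = 0.74*95 + 0.26*157
P = 70.3 + 40.82
P = 111.12 kPa


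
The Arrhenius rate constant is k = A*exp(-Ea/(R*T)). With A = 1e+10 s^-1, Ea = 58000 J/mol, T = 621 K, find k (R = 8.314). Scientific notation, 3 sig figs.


k = A * exp(-Ea/(R*T))
k = 1e+10 * exp(-58000 / (8.314 * 621))
k = 1e+10 * exp(-11.233792)
k = 1.32e+05


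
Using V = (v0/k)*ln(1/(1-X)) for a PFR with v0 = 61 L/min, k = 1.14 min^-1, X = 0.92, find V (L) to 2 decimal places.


V = (v0/k) * ln(1/(1-X))
V = (61/1.14) * ln(1/(1-0.92))
V = 53.508772 * ln(12.5)
V = 53.508772 * 2.525729
V = 135.15 L


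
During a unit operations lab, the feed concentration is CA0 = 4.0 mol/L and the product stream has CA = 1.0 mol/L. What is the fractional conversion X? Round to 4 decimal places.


X = (CA0 - CA) / CA0
X = (4.0 - 1.0) / 4.0
X = 3.0 / 4.0
X = 0.7500


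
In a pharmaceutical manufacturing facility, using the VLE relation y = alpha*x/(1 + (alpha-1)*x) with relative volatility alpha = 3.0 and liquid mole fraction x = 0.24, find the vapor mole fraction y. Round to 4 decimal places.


y = alpha*x / (1 + (alpha-1)*x)
y = 3.0*0.24 / (1 + (3.0-1)*0.24)
y = 0.72 / (1 + 0.48)
y = 0.72 / 1.48
y = 0.4865


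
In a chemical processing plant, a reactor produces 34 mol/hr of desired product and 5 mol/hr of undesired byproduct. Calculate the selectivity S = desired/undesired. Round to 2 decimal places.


S = desired product rate / undesired product rate
S = 34 / 5
S = 6.80


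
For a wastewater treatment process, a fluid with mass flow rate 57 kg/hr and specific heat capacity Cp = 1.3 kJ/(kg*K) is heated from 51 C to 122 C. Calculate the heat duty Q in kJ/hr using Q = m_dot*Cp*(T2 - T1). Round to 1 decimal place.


Q = m_dot * Cp * (T2 - T1)
Q = 57 * 1.3 * (122 - 51)
Q = 57 * 1.3 * 71
Q = 5261.1 kJ/hr


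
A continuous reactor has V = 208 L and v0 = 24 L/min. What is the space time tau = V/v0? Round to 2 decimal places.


tau = V / v0
tau = 208 / 24
tau = 8.67 min


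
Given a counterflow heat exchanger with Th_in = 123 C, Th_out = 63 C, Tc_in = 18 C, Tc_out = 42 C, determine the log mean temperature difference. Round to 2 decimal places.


dT1 = Th_in - Tc_out = 123 - 42 = 81
dT2 = Th_out - Tc_in = 63 - 18 = 45
LMTD = (dT1 - dT2) / ln(dT1/dT2)
LMTD = (81 - 45) / ln(81/45)
LMTD = 61.25 K


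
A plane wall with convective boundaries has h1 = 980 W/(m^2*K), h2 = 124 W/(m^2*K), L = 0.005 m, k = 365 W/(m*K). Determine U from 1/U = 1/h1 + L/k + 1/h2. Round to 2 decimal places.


1/U = 1/h1 + L/k + 1/h2
1/U = 1/980 + 0.005/365 + 1/124
1/U = 0.0010204082 + 1.36986e-05 + 0.0080645161
1/U = 0.0090986229
U = 109.91 W/(m^2*K)


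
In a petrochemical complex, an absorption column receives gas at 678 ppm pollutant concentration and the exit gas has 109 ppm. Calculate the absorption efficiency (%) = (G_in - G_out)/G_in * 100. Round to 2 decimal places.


Efficiency = (G_in - G_out) / G_in * 100%
Efficiency = (678 - 109) / 678 * 100
Efficiency = 569 / 678 * 100
Efficiency = 83.92%


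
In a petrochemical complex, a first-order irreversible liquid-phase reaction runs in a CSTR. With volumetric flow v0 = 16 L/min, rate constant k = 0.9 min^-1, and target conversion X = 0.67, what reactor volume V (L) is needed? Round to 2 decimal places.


V = v0 * X / (k * (1 - X))
V = 16 * 0.67 / (0.9 * (1 - 0.67))
V = 10.72 / (0.9 * 0.33)
V = 10.72 / 0.297
V = 36.09 L


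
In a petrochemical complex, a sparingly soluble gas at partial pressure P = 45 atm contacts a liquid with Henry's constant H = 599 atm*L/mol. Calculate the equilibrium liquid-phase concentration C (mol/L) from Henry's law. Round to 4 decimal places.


C = P / H
C = 45 / 599
C = 0.0751 mol/L


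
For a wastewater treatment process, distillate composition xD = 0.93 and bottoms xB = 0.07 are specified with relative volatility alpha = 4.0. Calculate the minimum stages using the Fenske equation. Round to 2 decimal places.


N_min = ln((xD*(1-xB))/(xB*(1-xD))) / ln(alpha)
Numerator inside ln: 0.8649 / 0.0049 = 176.510204
ln(176.510204) = 5.173379
ln(alpha) = ln(4.0) = 1.386294
N_min = 5.173379 / 1.386294 = 3.73


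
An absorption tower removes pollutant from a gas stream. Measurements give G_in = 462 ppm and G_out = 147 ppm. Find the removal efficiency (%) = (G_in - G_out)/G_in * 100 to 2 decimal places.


Efficiency = (G_in - G_out) / G_in * 100%
Efficiency = (462 - 147) / 462 * 100
Efficiency = 315 / 462 * 100
Efficiency = 68.18%


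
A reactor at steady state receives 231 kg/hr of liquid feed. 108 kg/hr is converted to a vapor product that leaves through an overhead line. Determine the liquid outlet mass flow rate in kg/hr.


Steady-state mass balance on the main outlet: F_out = F_in - F_removed
F_out = 231 - 108
F_out = 123 kg/hr


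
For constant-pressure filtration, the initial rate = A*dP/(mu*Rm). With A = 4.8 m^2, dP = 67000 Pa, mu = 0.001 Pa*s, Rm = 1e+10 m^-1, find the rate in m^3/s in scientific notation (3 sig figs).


rate = A * dP / (mu * Rm)
rate = 4.8 * 67000 / (0.001 * 1e+10)
rate = 321600.0 / 1.000e+07
rate = 3.22e-02 m^3/s


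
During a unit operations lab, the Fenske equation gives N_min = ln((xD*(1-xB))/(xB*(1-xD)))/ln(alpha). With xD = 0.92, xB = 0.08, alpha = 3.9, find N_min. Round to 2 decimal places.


N_min = ln((xD*(1-xB))/(xB*(1-xD))) / ln(alpha)
Numerator inside ln: 0.8464 / 0.0064 = 132.25
ln(132.25) = 4.884694
ln(alpha) = ln(3.9) = 1.360977
N_min = 4.884694 / 1.360977 = 3.59


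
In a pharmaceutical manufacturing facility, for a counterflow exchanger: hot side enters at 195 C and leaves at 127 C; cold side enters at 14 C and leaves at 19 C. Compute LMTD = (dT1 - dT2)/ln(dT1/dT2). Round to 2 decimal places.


dT1 = Th_in - Tc_out = 195 - 19 = 176
dT2 = Th_out - Tc_in = 127 - 14 = 113
LMTD = (dT1 - dT2) / ln(dT1/dT2)
LMTD = (176 - 113) / ln(176/113)
LMTD = 142.18 K


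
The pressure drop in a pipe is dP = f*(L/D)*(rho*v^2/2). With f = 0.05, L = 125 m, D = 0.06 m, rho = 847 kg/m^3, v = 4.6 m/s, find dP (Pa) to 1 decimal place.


dP = f * (L/D) * (rho*v^2/2)
dP = 0.05 * (125/0.06) * (847*4.6^2/2)
L/D = 2083.33333333
rho*v^2/2 = 847*21.16/2 = 8961.26
dP = 0.05 * 2083.33333333 * 8961.26
dP = 933464.6 Pa


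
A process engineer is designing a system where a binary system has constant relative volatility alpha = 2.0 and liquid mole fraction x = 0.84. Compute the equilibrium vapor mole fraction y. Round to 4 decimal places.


y = alpha*x / (1 + (alpha-1)*x)
y = 2.0*0.84 / (1 + (2.0-1)*0.84)
y = 1.68 / (1 + 0.84)
y = 1.68 / 1.84
y = 0.9130


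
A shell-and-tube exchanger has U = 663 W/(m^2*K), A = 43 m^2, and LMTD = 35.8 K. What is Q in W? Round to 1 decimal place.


Q = U * A * LMTD
Q = 663 * 43 * 35.8
Q = 1020622.2 W


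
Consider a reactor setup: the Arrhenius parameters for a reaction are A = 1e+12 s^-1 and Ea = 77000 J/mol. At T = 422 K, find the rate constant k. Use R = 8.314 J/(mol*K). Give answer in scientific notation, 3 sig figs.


k = A * exp(-Ea/(R*T))
k = 1e+12 * exp(-77000 / (8.314 * 422))
k = 1e+12 * exp(-21.946651)
k = 2.94e+02


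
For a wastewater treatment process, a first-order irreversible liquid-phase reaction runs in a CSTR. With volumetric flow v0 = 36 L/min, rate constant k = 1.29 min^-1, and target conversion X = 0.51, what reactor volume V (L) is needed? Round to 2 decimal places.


V = v0 * X / (k * (1 - X))
V = 36 * 0.51 / (1.29 * (1 - 0.51))
V = 18.36 / (1.29 * 0.49)
V = 18.36 / 0.6321
V = 29.05 L


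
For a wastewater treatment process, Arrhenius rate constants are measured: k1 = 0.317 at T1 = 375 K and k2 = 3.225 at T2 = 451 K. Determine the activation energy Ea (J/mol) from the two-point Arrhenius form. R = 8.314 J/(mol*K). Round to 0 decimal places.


Ea = R * ln(k2/k1) / (1/T1 - 1/T2)
ln(k2/k1) = ln(3.225/0.317) = 2.3197865
1/T1 - 1/T2 = 1/375 - 1/451 = 0.000449371766
Ea = 8.314 * 2.3197865 / 0.000449371766
Ea = 42919 J/mol


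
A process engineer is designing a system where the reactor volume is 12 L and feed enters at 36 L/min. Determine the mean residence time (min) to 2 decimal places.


tau = V / v0
tau = 12 / 36
tau = 0.33 min


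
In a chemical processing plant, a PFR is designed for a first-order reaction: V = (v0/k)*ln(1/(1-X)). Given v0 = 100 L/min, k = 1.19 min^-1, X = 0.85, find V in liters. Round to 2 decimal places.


V = (v0/k) * ln(1/(1-X))
V = (100/1.19) * ln(1/(1-0.85))
V = 84.033613 * ln(6.666667)
V = 84.033613 * 1.89712
V = 159.42 L


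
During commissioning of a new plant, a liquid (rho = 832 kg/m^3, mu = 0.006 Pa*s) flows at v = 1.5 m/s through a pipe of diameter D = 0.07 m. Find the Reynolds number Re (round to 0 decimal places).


Re = rho * v * D / mu
Re = 832 * 1.5 * 0.07 / 0.006
Re = 87.36 / 0.006
Re = 14560


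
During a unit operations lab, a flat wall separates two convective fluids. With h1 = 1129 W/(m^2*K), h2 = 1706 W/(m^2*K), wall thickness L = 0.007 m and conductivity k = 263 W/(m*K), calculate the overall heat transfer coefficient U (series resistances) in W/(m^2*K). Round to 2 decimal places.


1/U = 1/h1 + L/k + 1/h2
1/U = 1/1129 + 0.007/263 + 1/1706
1/U = 0.0008857396 + 2.6616e-05 + 0.0005861665
1/U = 0.0014985221
U = 667.32 W/(m^2*K)


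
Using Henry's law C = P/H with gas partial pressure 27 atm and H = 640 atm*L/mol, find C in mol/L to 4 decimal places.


C = P / H
C = 27 / 640
C = 0.0422 mol/L


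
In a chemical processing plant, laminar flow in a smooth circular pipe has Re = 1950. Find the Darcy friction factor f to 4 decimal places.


f = 64 / Re
f = 64 / 1950
f = 0.0328


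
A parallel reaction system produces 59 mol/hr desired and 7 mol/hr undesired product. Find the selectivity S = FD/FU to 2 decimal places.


S = desired product rate / undesired product rate
S = 59 / 7
S = 8.43


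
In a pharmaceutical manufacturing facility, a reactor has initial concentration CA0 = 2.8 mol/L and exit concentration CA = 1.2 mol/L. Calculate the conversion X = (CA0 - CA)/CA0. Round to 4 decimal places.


X = (CA0 - CA) / CA0
X = (2.8 - 1.2) / 2.8
X = 1.6 / 2.8
X = 0.5714


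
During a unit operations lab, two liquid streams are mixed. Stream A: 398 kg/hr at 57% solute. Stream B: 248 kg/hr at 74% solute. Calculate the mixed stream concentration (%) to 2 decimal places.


Mass balance on solute: F1*x1 + F2*x2 = F3*x3
F3 = F1 + F2 = 398 + 248 = 646 kg/hr
x3 = (F1*x1 + F2*x2)/F3
x3 = (398*0.57 + 248*0.74) / 646
x3 = 63.53%


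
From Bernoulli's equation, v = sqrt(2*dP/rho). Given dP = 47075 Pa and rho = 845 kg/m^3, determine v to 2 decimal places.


v = sqrt(2*dP/rho)
v = sqrt(2*47075/845)
v = sqrt(111.420118)
v = 10.56 m/s


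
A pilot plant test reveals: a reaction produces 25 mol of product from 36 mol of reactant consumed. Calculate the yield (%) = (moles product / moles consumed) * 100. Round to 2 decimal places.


Yield = (moles product / moles consumed) * 100%
Yield = (25 / 36) * 100
Yield = 0.6944 * 100
Yield = 69.44%


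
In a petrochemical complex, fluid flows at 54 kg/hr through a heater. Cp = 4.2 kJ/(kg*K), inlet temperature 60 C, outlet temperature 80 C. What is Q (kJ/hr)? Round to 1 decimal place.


Q = m_dot * Cp * (T2 - T1)
Q = 54 * 4.2 * (80 - 60)
Q = 54 * 4.2 * 20
Q = 4536.0 kJ/hr


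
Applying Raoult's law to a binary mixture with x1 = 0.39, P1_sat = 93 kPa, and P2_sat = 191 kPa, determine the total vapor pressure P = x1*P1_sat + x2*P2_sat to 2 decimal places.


P = x1*P1_sat + x2*P2_sat
x2 = 1 - x1 = 1 - 0.39 = 0.61
P = 0.39*93 + 0.61*191
P = 36.27 + 116.51
P = 152.78 kPa


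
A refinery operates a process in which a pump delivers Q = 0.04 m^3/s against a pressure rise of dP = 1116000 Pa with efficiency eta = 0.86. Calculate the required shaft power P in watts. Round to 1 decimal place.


P = Q * dP / eta
P = 0.04 * 1116000 / 0.86
P = 44640.0 / 0.86
P = 51907.0 W


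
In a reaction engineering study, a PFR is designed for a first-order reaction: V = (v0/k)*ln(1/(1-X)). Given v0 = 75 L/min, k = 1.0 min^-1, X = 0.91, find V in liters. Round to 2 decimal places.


V = (v0/k) * ln(1/(1-X))
V = (75/1.0) * ln(1/(1-0.91))
V = 75.0 * ln(11.111111)
V = 75.0 * 2.407946
V = 180.60 L


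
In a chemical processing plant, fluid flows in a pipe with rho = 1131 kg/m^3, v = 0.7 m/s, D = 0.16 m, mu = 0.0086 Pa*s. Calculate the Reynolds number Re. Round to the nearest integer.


Re = rho * v * D / mu
Re = 1131 * 0.7 * 0.16 / 0.0086
Re = 126.672 / 0.0086
Re = 14729


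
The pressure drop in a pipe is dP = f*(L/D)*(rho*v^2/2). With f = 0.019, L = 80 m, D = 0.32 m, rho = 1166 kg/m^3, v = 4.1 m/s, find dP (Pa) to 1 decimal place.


dP = f * (L/D) * (rho*v^2/2)
dP = 0.019 * (80/0.32) * (1166*4.1^2/2)
L/D = 250.0
rho*v^2/2 = 1166*16.81/2 = 9800.23
dP = 0.019 * 250.0 * 9800.23
dP = 46551.1 Pa


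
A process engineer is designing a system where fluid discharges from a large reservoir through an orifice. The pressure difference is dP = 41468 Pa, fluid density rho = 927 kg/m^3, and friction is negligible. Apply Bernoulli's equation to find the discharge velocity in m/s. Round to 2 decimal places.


v = sqrt(2*dP/rho)
v = sqrt(2*41468/927)
v = sqrt(89.467098)
v = 9.46 m/s


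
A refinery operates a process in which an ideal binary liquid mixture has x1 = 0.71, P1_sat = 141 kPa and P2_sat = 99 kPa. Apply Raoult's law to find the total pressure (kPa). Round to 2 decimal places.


P = x1*P1_sat + x2*P2_sat
x2 = 1 - x1 = 1 - 0.71 = 0.29
P = 0.71*141 + 0.29*99
P = 100.11 + 28.71
P = 128.82 kPa


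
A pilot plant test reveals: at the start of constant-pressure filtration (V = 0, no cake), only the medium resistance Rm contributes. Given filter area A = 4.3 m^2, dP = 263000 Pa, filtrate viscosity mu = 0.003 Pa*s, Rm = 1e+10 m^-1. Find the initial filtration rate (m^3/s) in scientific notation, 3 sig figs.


rate = A * dP / (mu * Rm)
rate = 4.3 * 263000 / (0.003 * 1e+10)
rate = 1130900.0 / 3.000e+07
rate = 3.77e-02 m^3/s


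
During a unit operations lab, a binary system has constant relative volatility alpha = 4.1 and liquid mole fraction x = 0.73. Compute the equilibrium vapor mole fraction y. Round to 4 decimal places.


y = alpha*x / (1 + (alpha-1)*x)
y = 4.1*0.73 / (1 + (4.1-1)*0.73)
y = 2.993 / (1 + 2.263)
y = 2.993 / 3.263
y = 0.9173


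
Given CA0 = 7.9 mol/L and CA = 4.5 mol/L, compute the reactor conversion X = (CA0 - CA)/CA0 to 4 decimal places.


X = (CA0 - CA) / CA0
X = (7.9 - 4.5) / 7.9
X = 3.4 / 7.9
X = 0.4304


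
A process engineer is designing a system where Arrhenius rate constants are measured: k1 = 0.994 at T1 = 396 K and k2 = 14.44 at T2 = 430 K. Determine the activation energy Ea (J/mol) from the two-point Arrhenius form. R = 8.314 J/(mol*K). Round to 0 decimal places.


Ea = R * ln(k2/k1) / (1/T1 - 1/T2)
ln(k2/k1) = ln(14.44/0.994) = 2.6760202
1/T1 - 1/T2 = 1/396 - 1/430 = 0.00019967113
Ea = 8.314 * 2.6760202 / 0.00019967113
Ea = 111425 J/mol


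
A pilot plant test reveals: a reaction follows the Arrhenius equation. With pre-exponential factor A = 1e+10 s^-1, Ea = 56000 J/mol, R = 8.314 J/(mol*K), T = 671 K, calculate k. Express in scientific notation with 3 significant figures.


k = A * exp(-Ea/(R*T))
k = 1e+10 * exp(-56000 / (8.314 * 671))
k = 1e+10 * exp(-10.038192)
k = 4.37e+05


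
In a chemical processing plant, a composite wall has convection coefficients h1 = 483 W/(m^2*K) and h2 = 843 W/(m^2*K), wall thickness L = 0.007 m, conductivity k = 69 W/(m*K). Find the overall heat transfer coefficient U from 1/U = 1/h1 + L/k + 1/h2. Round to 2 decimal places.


1/U = 1/h1 + L/k + 1/h2
1/U = 1/483 + 0.007/69 + 1/843
1/U = 0.0020703934 + 0.0001014493 + 0.0011862396
1/U = 0.0033580823
U = 297.79 W/(m^2*K)


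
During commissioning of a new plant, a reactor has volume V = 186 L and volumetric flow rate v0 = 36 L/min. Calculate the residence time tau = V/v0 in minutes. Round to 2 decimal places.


tau = V / v0
tau = 186 / 36
tau = 5.17 min


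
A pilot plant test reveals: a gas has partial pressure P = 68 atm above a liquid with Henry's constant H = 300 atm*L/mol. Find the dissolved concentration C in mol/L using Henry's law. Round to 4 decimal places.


C = P / H
C = 68 / 300
C = 0.2267 mol/L


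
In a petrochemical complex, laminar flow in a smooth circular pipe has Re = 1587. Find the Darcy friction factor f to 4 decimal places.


f = 64 / Re
f = 64 / 1587
f = 0.0403


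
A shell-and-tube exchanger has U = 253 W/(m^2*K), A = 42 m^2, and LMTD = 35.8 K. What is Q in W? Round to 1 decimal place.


Q = U * A * LMTD
Q = 253 * 42 * 35.8
Q = 380410.8 W


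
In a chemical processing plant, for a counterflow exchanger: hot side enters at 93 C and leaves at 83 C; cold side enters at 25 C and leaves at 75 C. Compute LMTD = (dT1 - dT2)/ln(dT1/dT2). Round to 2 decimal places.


dT1 = Th_in - Tc_out = 93 - 75 = 18
dT2 = Th_out - Tc_in = 83 - 25 = 58
LMTD = (dT1 - dT2) / ln(dT1/dT2)
LMTD = (18 - 58) / ln(18/58)
LMTD = 34.19 K


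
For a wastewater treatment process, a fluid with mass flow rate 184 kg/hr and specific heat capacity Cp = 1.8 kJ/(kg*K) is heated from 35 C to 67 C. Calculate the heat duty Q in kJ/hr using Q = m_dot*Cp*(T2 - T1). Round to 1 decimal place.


Q = m_dot * Cp * (T2 - T1)
Q = 184 * 1.8 * (67 - 35)
Q = 184 * 1.8 * 32
Q = 10598.4 kJ/hr


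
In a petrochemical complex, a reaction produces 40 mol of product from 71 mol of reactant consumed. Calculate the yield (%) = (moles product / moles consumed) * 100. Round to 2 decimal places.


Yield = (moles product / moles consumed) * 100%
Yield = (40 / 71) * 100
Yield = 0.5634 * 100
Yield = 56.34%


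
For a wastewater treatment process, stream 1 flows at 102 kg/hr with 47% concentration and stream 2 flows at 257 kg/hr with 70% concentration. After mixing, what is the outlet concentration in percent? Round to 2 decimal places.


Mass balance on solute: F1*x1 + F2*x2 = F3*x3
F3 = F1 + F2 = 102 + 257 = 359 kg/hr
x3 = (F1*x1 + F2*x2)/F3
x3 = (102*0.47 + 257*0.7) / 359
x3 = 63.47%


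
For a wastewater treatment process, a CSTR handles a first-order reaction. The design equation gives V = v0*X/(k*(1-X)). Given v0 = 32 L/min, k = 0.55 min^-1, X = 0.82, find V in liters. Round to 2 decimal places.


V = v0 * X / (k * (1 - X))
V = 32 * 0.82 / (0.55 * (1 - 0.82))
V = 26.24 / (0.55 * 0.18)
V = 26.24 / 0.099
V = 265.05 L


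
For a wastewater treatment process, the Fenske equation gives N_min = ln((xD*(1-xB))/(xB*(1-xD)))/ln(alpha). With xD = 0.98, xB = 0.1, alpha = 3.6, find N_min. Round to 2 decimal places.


N_min = ln((xD*(1-xB))/(xB*(1-xD))) / ln(alpha)
Numerator inside ln: 0.882 / 0.002 = 441.0
ln(441.0) = 6.089045
ln(alpha) = ln(3.6) = 1.280934
N_min = 6.089045 / 1.280934 = 4.75


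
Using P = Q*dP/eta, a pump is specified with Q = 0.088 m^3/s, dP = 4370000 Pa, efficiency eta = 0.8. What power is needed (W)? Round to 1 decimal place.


P = Q * dP / eta
P = 0.088 * 4370000 / 0.8
P = 384560.0 / 0.8
P = 480700.0 W


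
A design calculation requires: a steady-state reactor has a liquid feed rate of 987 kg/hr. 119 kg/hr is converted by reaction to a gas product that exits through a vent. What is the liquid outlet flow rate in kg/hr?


Steady-state mass balance on the main outlet: F_out = F_in - F_removed
F_out = 987 - 119
F_out = 868 kg/hr


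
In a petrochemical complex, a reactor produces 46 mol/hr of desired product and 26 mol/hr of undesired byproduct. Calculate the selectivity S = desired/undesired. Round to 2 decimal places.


S = desired product rate / undesired product rate
S = 46 / 26
S = 1.77


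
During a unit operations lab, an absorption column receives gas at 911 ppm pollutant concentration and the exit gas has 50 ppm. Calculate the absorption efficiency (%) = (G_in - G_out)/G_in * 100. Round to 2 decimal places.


Efficiency = (G_in - G_out) / G_in * 100%
Efficiency = (911 - 50) / 911 * 100
Efficiency = 861 / 911 * 100
Efficiency = 94.51%


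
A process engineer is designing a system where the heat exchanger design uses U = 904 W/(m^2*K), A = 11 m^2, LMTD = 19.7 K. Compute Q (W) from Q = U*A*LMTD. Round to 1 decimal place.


Q = U * A * LMTD
Q = 904 * 11 * 19.7
Q = 195896.8 W


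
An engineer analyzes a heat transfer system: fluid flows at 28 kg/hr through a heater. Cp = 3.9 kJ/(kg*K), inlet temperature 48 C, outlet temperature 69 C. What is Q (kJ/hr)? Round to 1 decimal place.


Q = m_dot * Cp * (T2 - T1)
Q = 28 * 3.9 * (69 - 48)
Q = 28 * 3.9 * 21
Q = 2293.2 kJ/hr


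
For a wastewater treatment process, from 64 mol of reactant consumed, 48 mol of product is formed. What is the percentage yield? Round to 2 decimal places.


Yield = (moles product / moles consumed) * 100%
Yield = (48 / 64) * 100
Yield = 0.75 * 100
Yield = 75.00%


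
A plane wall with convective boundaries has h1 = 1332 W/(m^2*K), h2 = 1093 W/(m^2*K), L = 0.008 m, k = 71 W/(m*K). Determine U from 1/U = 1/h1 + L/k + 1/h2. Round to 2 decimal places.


1/U = 1/h1 + L/k + 1/h2
1/U = 1/1332 + 0.008/71 + 1/1093
1/U = 0.0007507508 + 0.0001126761 + 0.0009149131
1/U = 0.00177834
U = 562.32 W/(m^2*K)


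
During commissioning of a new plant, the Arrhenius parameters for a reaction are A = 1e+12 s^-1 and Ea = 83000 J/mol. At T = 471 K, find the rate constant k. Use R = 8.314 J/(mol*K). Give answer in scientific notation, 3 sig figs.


k = A * exp(-Ea/(R*T))
k = 1e+12 * exp(-83000 / (8.314 * 471))
k = 1e+12 * exp(-21.195671)
k = 6.24e+02


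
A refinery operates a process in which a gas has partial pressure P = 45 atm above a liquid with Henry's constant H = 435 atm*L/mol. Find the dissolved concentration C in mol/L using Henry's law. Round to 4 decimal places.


C = P / H
C = 45 / 435
C = 0.1034 mol/L


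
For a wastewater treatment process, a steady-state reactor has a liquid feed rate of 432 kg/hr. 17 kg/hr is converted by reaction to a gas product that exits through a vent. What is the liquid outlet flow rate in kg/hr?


Steady-state mass balance on the main outlet: F_out = F_in - F_removed
F_out = 432 - 17
F_out = 415 kg/hr


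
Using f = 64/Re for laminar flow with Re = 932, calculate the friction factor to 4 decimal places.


f = 64 / Re
f = 64 / 932
f = 0.0687


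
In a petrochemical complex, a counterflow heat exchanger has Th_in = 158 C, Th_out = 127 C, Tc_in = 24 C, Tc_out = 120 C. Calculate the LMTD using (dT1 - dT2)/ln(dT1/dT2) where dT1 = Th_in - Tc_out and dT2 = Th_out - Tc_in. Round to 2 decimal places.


dT1 = Th_in - Tc_out = 158 - 120 = 38
dT2 = Th_out - Tc_in = 127 - 24 = 103
LMTD = (dT1 - dT2) / ln(dT1/dT2)
LMTD = (38 - 103) / ln(38/103)
LMTD = 65.19 K


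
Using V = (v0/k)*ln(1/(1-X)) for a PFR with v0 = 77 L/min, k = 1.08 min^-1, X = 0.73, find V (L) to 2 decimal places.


V = (v0/k) * ln(1/(1-X))
V = (77/1.08) * ln(1/(1-0.73))
V = 71.296296 * ln(3.703704)
V = 71.296296 * 1.309333
V = 93.35 L


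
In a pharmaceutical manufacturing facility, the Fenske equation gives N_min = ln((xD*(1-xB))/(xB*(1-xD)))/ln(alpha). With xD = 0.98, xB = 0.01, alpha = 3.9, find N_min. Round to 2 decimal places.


N_min = ln((xD*(1-xB))/(xB*(1-xD))) / ln(alpha)
Numerator inside ln: 0.9702 / 0.0002 = 4851.0
ln(4851.0) = 8.48694
ln(alpha) = ln(3.9) = 1.360977
N_min = 8.48694 / 1.360977 = 6.24


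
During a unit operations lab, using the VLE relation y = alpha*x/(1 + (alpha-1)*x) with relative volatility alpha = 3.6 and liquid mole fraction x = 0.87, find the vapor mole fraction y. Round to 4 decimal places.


y = alpha*x / (1 + (alpha-1)*x)
y = 3.6*0.87 / (1 + (3.6-1)*0.87)
y = 3.132 / (1 + 2.262)
y = 3.132 / 3.262
y = 0.9601


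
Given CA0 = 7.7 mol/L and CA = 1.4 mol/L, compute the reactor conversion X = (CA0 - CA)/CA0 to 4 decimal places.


X = (CA0 - CA) / CA0
X = (7.7 - 1.4) / 7.7
X = 6.3 / 7.7
X = 0.8182


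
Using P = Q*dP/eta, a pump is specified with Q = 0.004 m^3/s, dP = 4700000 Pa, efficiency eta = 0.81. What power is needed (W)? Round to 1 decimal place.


P = Q * dP / eta
P = 0.004 * 4700000 / 0.81
P = 18800.0 / 0.81
P = 23209.9 W


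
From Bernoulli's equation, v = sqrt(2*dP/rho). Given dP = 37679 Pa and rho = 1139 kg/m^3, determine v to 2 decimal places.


v = sqrt(2*dP/rho)
v = sqrt(2*37679/1139)
v = sqrt(66.161545)
v = 8.13 m/s


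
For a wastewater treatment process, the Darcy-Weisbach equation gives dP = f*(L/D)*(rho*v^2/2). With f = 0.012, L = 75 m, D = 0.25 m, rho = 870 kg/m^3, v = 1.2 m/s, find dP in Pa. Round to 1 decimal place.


dP = f * (L/D) * (rho*v^2/2)
dP = 0.012 * (75/0.25) * (870*1.2^2/2)
L/D = 300.0
rho*v^2/2 = 870*1.44/2 = 626.4
dP = 0.012 * 300.0 * 626.4
dP = 2255.0 Pa


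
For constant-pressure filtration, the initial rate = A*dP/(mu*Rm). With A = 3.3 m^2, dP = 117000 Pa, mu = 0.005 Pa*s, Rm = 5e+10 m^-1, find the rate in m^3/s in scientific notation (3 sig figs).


rate = A * dP / (mu * Rm)
rate = 3.3 * 117000 / (0.005 * 5e+10)
rate = 386100.0 / 2.500e+08
rate = 1.54e-03 m^3/s


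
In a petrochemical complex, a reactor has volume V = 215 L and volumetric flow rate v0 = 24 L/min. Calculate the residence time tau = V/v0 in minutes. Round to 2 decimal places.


tau = V / v0
tau = 215 / 24
tau = 8.96 min


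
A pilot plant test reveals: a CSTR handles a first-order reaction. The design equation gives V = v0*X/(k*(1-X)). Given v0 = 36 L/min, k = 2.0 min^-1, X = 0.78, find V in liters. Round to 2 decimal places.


V = v0 * X / (k * (1 - X))
V = 36 * 0.78 / (2.0 * (1 - 0.78))
V = 28.08 / (2.0 * 0.22)
V = 28.08 / 0.44
V = 63.82 L


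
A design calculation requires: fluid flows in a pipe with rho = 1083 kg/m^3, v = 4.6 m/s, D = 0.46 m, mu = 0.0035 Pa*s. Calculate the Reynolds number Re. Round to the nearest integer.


Re = rho * v * D / mu
Re = 1083 * 4.6 * 0.46 / 0.0035
Re = 2291.628 / 0.0035
Re = 654751


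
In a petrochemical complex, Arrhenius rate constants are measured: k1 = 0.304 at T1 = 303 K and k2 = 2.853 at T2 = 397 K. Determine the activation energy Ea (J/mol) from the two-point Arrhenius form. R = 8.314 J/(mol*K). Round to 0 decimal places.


Ea = R * ln(k2/k1) / (1/T1 - 1/T2)
ln(k2/k1) = ln(2.853/0.304) = 2.2390986
1/T1 - 1/T2 = 1/303 - 1/397 = 0.000781438345
Ea = 8.314 * 2.2390986 / 0.000781438345
Ea = 23823 J/mol


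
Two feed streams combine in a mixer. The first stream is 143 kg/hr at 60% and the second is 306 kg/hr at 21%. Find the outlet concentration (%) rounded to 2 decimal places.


Mass balance on solute: F1*x1 + F2*x2 = F3*x3
F3 = F1 + F2 = 143 + 306 = 449 kg/hr
x3 = (F1*x1 + F2*x2)/F3
x3 = (143*0.6 + 306*0.21) / 449
x3 = 33.42%


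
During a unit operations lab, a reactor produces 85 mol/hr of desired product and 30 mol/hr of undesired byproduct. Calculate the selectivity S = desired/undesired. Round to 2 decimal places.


S = desired product rate / undesired product rate
S = 85 / 30
S = 2.83


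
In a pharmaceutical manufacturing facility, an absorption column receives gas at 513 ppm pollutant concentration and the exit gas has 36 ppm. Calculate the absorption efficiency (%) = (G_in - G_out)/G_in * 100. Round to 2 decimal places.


Efficiency = (G_in - G_out) / G_in * 100%
Efficiency = (513 - 36) / 513 * 100
Efficiency = 477 / 513 * 100
Efficiency = 92.98%


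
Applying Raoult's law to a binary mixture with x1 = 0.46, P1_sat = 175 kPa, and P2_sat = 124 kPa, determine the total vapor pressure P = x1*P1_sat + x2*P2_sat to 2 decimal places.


P = x1*P1_sat + x2*P2_sat
x2 = 1 - x1 = 1 - 0.46 = 0.54
P = 0.46*175 + 0.54*124
P = 80.5 + 66.96
P = 147.46 kPa


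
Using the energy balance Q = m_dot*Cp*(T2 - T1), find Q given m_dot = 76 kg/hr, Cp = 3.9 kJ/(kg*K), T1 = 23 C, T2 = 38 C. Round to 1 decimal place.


Q = m_dot * Cp * (T2 - T1)
Q = 76 * 3.9 * (38 - 23)
Q = 76 * 3.9 * 15
Q = 4446.0 kJ/hr


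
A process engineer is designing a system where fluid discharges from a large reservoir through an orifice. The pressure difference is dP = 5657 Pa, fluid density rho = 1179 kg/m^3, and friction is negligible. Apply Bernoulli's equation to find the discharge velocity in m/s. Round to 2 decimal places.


v = sqrt(2*dP/rho)
v = sqrt(2*5657/1179)
v = sqrt(9.596268)
v = 3.10 m/s


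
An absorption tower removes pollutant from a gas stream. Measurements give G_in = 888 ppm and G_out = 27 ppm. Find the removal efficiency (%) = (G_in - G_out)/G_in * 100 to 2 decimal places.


Efficiency = (G_in - G_out) / G_in * 100%
Efficiency = (888 - 27) / 888 * 100
Efficiency = 861 / 888 * 100
Efficiency = 96.96%


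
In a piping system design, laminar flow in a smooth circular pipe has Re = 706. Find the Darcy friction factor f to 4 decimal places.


f = 64 / Re
f = 64 / 706
f = 0.0907


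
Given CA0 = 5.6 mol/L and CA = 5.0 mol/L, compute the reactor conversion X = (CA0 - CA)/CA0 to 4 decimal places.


X = (CA0 - CA) / CA0
X = (5.6 - 5.0) / 5.6
X = 0.6 / 5.6
X = 0.1071


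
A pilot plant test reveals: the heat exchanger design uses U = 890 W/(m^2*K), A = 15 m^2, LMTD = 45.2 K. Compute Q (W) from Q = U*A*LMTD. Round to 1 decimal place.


Q = U * A * LMTD
Q = 890 * 15 * 45.2
Q = 603420.0 W


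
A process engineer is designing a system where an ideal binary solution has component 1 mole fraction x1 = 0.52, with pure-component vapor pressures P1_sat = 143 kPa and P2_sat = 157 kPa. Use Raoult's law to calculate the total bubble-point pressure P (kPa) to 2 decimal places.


P = x1*P1_sat + x2*P2_sat
x2 = 1 - x1 = 1 - 0.52 = 0.48
P = 0.52*143 + 0.48*157
P = 74.36 + 75.36
P = 149.72 kPa


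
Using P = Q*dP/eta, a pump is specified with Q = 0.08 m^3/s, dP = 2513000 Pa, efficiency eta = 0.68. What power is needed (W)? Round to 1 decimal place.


P = Q * dP / eta
P = 0.08 * 2513000 / 0.68
P = 201040.0 / 0.68
P = 295647.1 W


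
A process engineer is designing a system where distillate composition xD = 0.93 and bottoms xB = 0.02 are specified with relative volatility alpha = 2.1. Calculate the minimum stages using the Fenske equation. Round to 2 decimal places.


N_min = ln((xD*(1-xB))/(xB*(1-xD))) / ln(alpha)
Numerator inside ln: 0.9114 / 0.0014 = 651.0
ln(651.0) = 6.47851
ln(alpha) = ln(2.1) = 0.741937
N_min = 6.47851 / 0.741937 = 8.73


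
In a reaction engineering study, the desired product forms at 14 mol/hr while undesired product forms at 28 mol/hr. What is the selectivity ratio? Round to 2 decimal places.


S = desired product rate / undesired product rate
S = 14 / 28
S = 0.50


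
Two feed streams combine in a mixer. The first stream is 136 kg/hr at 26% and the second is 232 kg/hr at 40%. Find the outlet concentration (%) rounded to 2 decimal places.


Mass balance on solute: F1*x1 + F2*x2 = F3*x3
F3 = F1 + F2 = 136 + 232 = 368 kg/hr
x3 = (F1*x1 + F2*x2)/F3
x3 = (136*0.26 + 232*0.4) / 368
x3 = 34.83%


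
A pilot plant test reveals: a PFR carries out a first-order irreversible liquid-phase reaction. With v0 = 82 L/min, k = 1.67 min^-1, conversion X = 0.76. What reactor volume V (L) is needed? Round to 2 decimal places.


V = (v0/k) * ln(1/(1-X))
V = (82/1.67) * ln(1/(1-0.76))
V = 49.101796 * ln(4.166667)
V = 49.101796 * 1.427116
V = 70.07 L


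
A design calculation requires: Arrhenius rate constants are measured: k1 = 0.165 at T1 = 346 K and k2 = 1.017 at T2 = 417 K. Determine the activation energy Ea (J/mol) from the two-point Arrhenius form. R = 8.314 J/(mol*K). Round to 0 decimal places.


Ea = R * ln(k2/k1) / (1/T1 - 1/T2)
ln(k2/k1) = ln(1.017/0.165) = 1.8186669
1/T1 - 1/T2 = 1/346 - 1/417 = 0.000492091876
Ea = 8.314 * 1.8186669 / 0.000492091876
Ea = 30727 J/mol


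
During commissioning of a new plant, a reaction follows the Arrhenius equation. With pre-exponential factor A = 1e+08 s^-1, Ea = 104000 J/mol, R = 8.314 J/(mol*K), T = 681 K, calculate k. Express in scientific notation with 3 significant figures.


k = A * exp(-Ea/(R*T))
k = 1e+08 * exp(-104000 / (8.314 * 681))
k = 1e+08 * exp(-18.368606)
k = 1.05e+00


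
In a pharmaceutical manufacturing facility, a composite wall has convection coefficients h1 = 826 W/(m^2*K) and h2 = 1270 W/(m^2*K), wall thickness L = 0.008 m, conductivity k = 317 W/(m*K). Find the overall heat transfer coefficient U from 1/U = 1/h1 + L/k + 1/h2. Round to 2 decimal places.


1/U = 1/h1 + L/k + 1/h2
1/U = 1/826 + 0.008/317 + 1/1270
1/U = 0.0012106538 + 2.52366e-05 + 0.0007874016
1/U = 0.002023292
U = 494.24 W/(m^2*K)


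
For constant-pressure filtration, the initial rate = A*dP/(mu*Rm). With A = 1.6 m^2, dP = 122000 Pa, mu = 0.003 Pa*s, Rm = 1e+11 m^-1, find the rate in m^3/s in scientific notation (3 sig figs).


rate = A * dP / (mu * Rm)
rate = 1.6 * 122000 / (0.003 * 1e+11)
rate = 195200.0 / 3.000e+08
rate = 6.51e-04 m^3/s


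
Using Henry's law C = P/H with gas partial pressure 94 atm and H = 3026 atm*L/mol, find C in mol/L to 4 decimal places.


C = P / H
C = 94 / 3026
C = 0.0311 mol/L


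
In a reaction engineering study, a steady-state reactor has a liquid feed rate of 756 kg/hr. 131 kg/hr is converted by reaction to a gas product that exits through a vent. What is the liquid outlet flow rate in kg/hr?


Steady-state mass balance on the main outlet: F_out = F_in - F_removed
F_out = 756 - 131
F_out = 625 kg/hr


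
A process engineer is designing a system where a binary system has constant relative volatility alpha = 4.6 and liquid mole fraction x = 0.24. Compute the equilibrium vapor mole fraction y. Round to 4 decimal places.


y = alpha*x / (1 + (alpha-1)*x)
y = 4.6*0.24 / (1 + (4.6-1)*0.24)
y = 1.104 / (1 + 0.864)
y = 1.104 / 1.864
y = 0.5923


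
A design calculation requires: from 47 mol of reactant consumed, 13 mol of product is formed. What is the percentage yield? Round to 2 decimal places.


Yield = (moles product / moles consumed) * 100%
Yield = (13 / 47) * 100
Yield = 0.2766 * 100
Yield = 27.66%


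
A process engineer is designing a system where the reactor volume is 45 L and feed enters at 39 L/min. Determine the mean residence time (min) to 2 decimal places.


tau = V / v0
tau = 45 / 39
tau = 1.15 min


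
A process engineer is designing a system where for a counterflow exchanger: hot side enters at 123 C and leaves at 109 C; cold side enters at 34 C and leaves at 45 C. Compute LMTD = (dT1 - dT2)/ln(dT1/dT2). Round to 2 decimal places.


dT1 = Th_in - Tc_out = 123 - 45 = 78
dT2 = Th_out - Tc_in = 109 - 34 = 75
LMTD = (dT1 - dT2) / ln(dT1/dT2)
LMTD = (78 - 75) / ln(78/75)
LMTD = 76.49 K


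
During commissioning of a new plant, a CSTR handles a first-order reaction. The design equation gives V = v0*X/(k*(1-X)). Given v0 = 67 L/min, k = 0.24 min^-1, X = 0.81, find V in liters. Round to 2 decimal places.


V = v0 * X / (k * (1 - X))
V = 67 * 0.81 / (0.24 * (1 - 0.81))
V = 54.27 / (0.24 * 0.19)
V = 54.27 / 0.0456
V = 1190.13 L


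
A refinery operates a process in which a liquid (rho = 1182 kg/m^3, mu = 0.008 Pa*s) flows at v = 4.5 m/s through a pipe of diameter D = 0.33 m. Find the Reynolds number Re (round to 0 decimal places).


Re = rho * v * D / mu
Re = 1182 * 4.5 * 0.33 / 0.008
Re = 1755.27 / 0.008
Re = 219409


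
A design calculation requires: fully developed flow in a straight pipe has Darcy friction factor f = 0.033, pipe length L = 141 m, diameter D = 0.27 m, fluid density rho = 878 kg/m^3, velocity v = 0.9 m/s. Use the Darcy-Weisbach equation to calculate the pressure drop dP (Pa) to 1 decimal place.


dP = f * (L/D) * (rho*v^2/2)
dP = 0.033 * (141/0.27) * (878*0.9^2/2)
L/D = 522.22222222
rho*v^2/2 = 878*0.81/2 = 355.59
dP = 0.033 * 522.22222222 * 355.59
dP = 6128.0 Pa


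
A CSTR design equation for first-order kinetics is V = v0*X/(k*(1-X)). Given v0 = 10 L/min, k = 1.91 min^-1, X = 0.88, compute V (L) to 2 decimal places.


V = v0 * X / (k * (1 - X))
V = 10 * 0.88 / (1.91 * (1 - 0.88))
V = 8.8 / (1.91 * 0.12)
V = 8.8 / 0.2292
V = 38.39 L


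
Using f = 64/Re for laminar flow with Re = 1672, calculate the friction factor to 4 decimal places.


f = 64 / Re
f = 64 / 1672
f = 0.0383


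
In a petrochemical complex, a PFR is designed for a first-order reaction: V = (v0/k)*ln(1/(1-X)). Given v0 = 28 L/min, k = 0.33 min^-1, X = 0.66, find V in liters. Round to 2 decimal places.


V = (v0/k) * ln(1/(1-X))
V = (28/0.33) * ln(1/(1-0.66))
V = 84.848485 * ln(2.941176)
V = 84.848485 * 1.07881
V = 91.54 L


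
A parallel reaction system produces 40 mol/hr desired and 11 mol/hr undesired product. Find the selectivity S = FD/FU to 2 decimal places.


S = desired product rate / undesired product rate
S = 40 / 11
S = 3.64


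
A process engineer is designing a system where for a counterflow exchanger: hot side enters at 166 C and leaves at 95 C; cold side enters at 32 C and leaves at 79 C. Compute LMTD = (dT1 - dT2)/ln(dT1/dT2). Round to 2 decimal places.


dT1 = Th_in - Tc_out = 166 - 79 = 87
dT2 = Th_out - Tc_in = 95 - 32 = 63
LMTD = (dT1 - dT2) / ln(dT1/dT2)
LMTD = (87 - 63) / ln(87/63)
LMTD = 74.36 K


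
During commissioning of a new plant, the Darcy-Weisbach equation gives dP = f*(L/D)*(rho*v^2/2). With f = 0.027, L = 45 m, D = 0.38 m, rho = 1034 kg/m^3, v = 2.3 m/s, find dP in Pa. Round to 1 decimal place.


dP = f * (L/D) * (rho*v^2/2)
dP = 0.027 * (45/0.38) * (1034*2.3^2/2)
L/D = 118.42105263
rho*v^2/2 = 1034*5.29/2 = 2734.93
dP = 0.027 * 118.42105263 * 2734.93
dP = 8744.6 Pa


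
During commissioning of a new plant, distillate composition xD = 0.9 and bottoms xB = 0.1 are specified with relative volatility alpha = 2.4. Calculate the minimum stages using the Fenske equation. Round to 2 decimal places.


N_min = ln((xD*(1-xB))/(xB*(1-xD))) / ln(alpha)
Numerator inside ln: 0.81 / 0.01 = 81.0
ln(81.0) = 4.394449
ln(alpha) = ln(2.4) = 0.875469
N_min = 4.394449 / 0.875469 = 5.02


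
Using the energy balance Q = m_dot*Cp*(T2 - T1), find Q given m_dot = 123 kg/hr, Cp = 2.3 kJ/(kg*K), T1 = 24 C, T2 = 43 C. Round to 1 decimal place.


Q = m_dot * Cp * (T2 - T1)
Q = 123 * 2.3 * (43 - 24)
Q = 123 * 2.3 * 19
Q = 5375.1 kJ/hr


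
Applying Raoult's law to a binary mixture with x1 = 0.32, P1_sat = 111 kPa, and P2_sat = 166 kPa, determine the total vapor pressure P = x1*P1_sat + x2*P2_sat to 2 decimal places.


P = x1*P1_sat + x2*P2_sat
x2 = 1 - x1 = 1 - 0.32 = 0.68
P = 0.32*111 + 0.68*166
P = 35.52 + 112.88
P = 148.40 kPa
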